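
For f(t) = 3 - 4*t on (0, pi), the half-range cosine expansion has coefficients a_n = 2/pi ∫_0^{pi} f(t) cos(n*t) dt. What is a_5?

a_5 = 2/pi ∫_0^{pi} (3 - 4*t) cos(5*t) dt.
Integrating by parts (boundary term plus one more integral), an antiderivative of (3 - 4*t) cos(5*t) is -4*t*sin(5*t)/5 + 3*sin(5*t)/5 - 4*cos(5*t)/25; evaluating from 0 to pi: ∫_{0}^{pi} (3 - 4*t) cos(5*t) dt = (4/25) - (-4/25) = 8/25.
Hence a_5 = (2/pi)·(8/25) = 16/(25*pi).

16/(25*pi)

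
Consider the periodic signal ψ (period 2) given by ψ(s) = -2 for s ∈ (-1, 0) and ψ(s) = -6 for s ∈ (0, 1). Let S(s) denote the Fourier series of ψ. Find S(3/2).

-2

s = 3/2 differs from s = -1/2 by 1 full period(s), and the series is 2-periodic.
ψ is continuous at s = -1/2 with value -2, so the series converges to -2 there.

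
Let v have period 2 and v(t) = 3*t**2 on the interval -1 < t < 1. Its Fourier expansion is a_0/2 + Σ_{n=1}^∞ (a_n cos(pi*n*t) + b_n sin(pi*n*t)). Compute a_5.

a_5 = ∫_{-1}^{1} v(t) cos(5*pi*t) dt.
v is even and cos(5*pi*t) is even, so the integrand is even and a_5 = 2 ∫_0^{1} v(t) cos(5*pi*t) dt.
Integrating by parts twice (tabular method), an antiderivative of (3*t**2) cos(5*pi*t) is 3*t**2*sin(5*pi*t)/(5*pi) + 6*t*cos(5*pi*t)/(25*pi**2) - 6*sin(5*pi*t)/(125*pi**3); evaluating from 0 to 1: ∫_{0}^{1} (3*t**2) cos(5*pi*t) dt = (-6/(25*pi**2)) - (0) = -6/(25*pi**2).
Hence a_5 = 2·(-6/(25*pi**2)) = -12/(25*pi**2).

-12/(25*pi**2)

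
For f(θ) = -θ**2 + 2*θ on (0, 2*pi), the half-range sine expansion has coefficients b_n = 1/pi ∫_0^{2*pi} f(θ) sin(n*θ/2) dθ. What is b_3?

b_3 = 1/pi ∫_0^{2*pi} (-θ**2 + 2*θ) sin(3*θ/2) dθ.
Integrating by parts twice (tabular method), an antiderivative of (-θ**2 + 2*θ) sin(3*θ/2) is 2*θ**2*cos(3*θ/2)/3 - 8*θ*sin(3*θ/2)/9 - 4*θ*cos(3*θ/2)/3 + 8*sin(3*θ/2)/9 - 16*cos(3*θ/2)/27; evaluating from 0 to 2*pi: ∫_{0}^{2*pi} (-θ**2 + 2*θ) sin(3*θ/2) dθ = (-8*pi**2/3 + 16/27 + 8*pi/3) - (-16/27) = -8*pi**2/3 + 32/27 + 8*pi/3.
Hence b_3 = (1/pi)·(-8*pi**2/3 + 32/27 + 8*pi/3) = 8*(-9*pi**2 + 4 + 9*pi)/(27*pi).

8*(-9*pi**2 + 4 + 9*pi)/(27*pi)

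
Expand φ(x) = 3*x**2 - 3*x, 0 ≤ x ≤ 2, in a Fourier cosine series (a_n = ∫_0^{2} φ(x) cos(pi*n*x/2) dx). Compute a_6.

a_6 = ∫_0^{2} (3*x**2 - 3*x) cos(3*pi*x) dx.
Integrating by parts twice (tabular method), an antiderivative of (3*x**2 - 3*x) cos(3*pi*x) is x**2*sin(3*pi*x)/pi - x*sin(3*pi*x)/pi + 2*x*cos(3*pi*x)/(3*pi**2) - 2*sin(3*pi*x)/(9*pi**3) - cos(3*pi*x)/(3*pi**2); evaluating from 0 to 2: ∫_{0}^{2} (3*x**2 - 3*x) cos(3*pi*x) dx = (pi**(-2)) - (-1/(3*pi**2)) = 4/(3*pi**2).
Hence a_6 = 4/(3*pi**2).

4/(3*pi**2)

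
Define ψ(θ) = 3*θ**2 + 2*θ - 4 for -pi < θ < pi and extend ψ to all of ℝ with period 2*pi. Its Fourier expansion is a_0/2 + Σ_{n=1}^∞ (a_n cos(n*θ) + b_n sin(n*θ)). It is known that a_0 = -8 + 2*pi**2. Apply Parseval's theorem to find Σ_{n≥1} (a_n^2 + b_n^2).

8*pi**2*(5 + 3*pi**2)/15

Parseval: a_0^2/2 + Σ_{n≥1} (a_n^2+b_n^2) = 1/pi ∫_{-pi}^{pi} ψ(θ)^2 dθ = -40*pi**2/3 + 32 + 18*pi**4/5.
Subtract a_0^2/2 = 2*(4 - pi**2)**2: Σ (a_n^2+b_n^2) = 8*pi**2*(5 + 3*pi**2)/15.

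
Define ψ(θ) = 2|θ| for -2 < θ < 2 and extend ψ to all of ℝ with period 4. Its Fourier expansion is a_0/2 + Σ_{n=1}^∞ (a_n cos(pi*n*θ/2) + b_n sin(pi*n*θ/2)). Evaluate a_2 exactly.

0

a_2 = 1/2 ∫_{-2}^{2} ψ(θ) cos(pi*θ) dθ.
ψ is even and cos(pi*θ) is even, so the integrand is even and a_2 = ∫_0^{2} ψ(θ) cos(pi*θ) dθ.
Integrating by parts (boundary term plus one more integral), an antiderivative of (2*θ) cos(pi*θ) is 2*θ*sin(pi*θ)/pi + 2*cos(pi*θ)/pi**2; evaluating from 0 to 2: ∫_{0}^{2} (2*θ) cos(pi*θ) dθ = (2/pi**2) - (2/pi**2) = 0.
Hence a_2 = 0.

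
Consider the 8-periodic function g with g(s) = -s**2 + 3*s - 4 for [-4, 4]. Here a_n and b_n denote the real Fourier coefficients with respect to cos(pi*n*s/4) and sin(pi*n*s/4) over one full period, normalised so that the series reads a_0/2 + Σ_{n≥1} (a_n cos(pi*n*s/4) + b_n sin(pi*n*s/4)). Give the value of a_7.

a_7 = 1/4 ∫_{-4}^{4} g(s) cos(7*pi*s/4) ds.
Integrating by parts twice (tabular method), an antiderivative of (-s**2 + 3*s - 4) cos(7*pi*s/4) is -4*s**2*sin(7*pi*s/4)/(7*pi) + 12*s*sin(7*pi*s/4)/(7*pi) - 32*s*cos(7*pi*s/4)/(49*pi**2) - 16*sin(7*pi*s/4)/(7*pi) + 128*sin(7*pi*s/4)/(343*pi**3) + 48*cos(7*pi*s/4)/(49*pi**2); evaluating from -4 to 4: ∫_{-4}^{4} (-s**2 + 3*s - 4) cos(7*pi*s/4) ds = (80/(49*pi**2)) - (-176/(49*pi**2)) = 256/(49*pi**2).
Hence a_7 = (1/4)·(256/(49*pi**2)) = 64/(49*pi**2).

64/(49*pi**2)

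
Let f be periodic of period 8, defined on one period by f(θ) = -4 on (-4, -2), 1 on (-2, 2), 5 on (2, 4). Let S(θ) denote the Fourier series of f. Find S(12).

1/2

θ = 12 differs from θ = -4 by 2 full period(s), and the series is 8-periodic.
At θ = -4 the one-sided limits are f(-4^-) = 5 and f(-4^+) = -4.
By Dirichlet's theorem the series converges to their average, [(5) + (-4)]/2 = 1/2.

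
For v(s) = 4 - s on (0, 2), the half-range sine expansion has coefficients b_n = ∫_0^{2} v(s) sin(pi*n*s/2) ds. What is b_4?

1/pi

b_4 = ∫_0^{2} (4 - s) sin(2*pi*s) ds.
Integrating by parts (boundary term plus one more integral), an antiderivative of (4 - s) sin(2*pi*s) is s*cos(2*pi*s)/(2*pi) - sin(2*pi*s)/(4*pi**2) - 2*cos(2*pi*s)/pi; evaluating from 0 to 2: ∫_{0}^{2} (4 - s) sin(2*pi*s) ds = (-1/pi) - (-2/pi) = 1/pi.
Hence b_4 = 1/pi.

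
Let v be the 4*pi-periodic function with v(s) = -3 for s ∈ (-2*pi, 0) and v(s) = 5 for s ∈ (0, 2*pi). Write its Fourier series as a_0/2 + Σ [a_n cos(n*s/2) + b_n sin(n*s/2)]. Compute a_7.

0

a_7 = (1/(2*pi)) ∫_{-2*pi}^{2*pi} v(s) cos(7*s/2) ds.
Split the integral at the breakpoints.
Directly, an antiderivative of (-3) cos(7*s/2) is -6*sin(7*s/2)/7; evaluating from -2*pi to 0: ∫_{-2*pi}^{0} (-3) cos(7*s/2) ds = (0) - (0) = 0.
Directly, an antiderivative of (5) cos(7*s/2) is 10*sin(7*s/2)/7; evaluating from 0 to 2*pi: ∫_{0}^{2*pi} (5) cos(7*s/2) ds = (0) - (0) = 0.
Summing the pieces and multiplying by (1/(2*pi)) gives a_7 = 0.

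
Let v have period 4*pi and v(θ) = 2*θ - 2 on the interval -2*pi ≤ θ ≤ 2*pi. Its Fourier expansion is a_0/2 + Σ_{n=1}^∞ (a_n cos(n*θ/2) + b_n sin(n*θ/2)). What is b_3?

b_3 = (1/(2*pi)) ∫_{-2*pi}^{2*pi} v(θ) sin(3*θ/2) dθ.
Integrating by parts (boundary term plus one more integral), an antiderivative of (2*θ - 2) sin(3*θ/2) is -4*θ*cos(3*θ/2)/3 + 8*sin(3*θ/2)/9 + 4*cos(3*θ/2)/3; evaluating from -2*pi to 2*pi: ∫_{-2*pi}^{2*pi} (2*θ - 2) sin(3*θ/2) dθ = (-4/3 + 8*pi/3) - (-8*pi/3 - 4/3) = 16*pi/3.
Hence b_3 = (1/(2*pi))·(16*pi/3) = 8/3.

8/3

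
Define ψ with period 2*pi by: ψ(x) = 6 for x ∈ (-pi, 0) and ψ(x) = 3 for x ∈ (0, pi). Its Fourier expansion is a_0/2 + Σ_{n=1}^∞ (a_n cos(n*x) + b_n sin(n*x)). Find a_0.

9

a_0 = 1/pi ∫_{-pi}^{pi} ψ(x) dx = 1/pi · (9*pi) = 9.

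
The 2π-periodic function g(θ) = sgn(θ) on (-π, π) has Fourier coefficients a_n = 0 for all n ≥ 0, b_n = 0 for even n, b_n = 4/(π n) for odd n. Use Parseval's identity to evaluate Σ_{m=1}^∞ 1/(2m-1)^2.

pi**2/8

Parseval: Σ b_n^2 = (1/π) ∫_{-π}^{π} g(θ)^2 dθ = 2.
Only odd n contribute, with b_n^2 = 16/(π^2 n^2), so Σ_{m≥1} 1/(2m-1)^2 = π^2·(2)/16 = pi**2/8.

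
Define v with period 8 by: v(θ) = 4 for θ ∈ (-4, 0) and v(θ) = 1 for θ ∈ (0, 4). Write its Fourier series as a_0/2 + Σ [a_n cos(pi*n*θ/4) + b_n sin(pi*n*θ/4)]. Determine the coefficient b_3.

-2/pi

b_3 = 1/4 ∫_{-4}^{4} v(θ) sin(3*pi*θ/4) dθ.
Split the integral at the breakpoints.
Directly, an antiderivative of (4) sin(3*pi*θ/4) is -16*cos(3*pi*θ/4)/(3*pi); evaluating from -4 to 0: ∫_{-4}^{0} (4) sin(3*pi*θ/4) dθ = (-16/(3*pi)) - (16/(3*pi)) = -32/(3*pi).
Directly, an antiderivative of (1) sin(3*pi*θ/4) is -4*cos(3*pi*θ/4)/(3*pi); evaluating from 0 to 4: ∫_{0}^{4} (1) sin(3*pi*θ/4) dθ = (4/(3*pi)) - (-4/(3*pi)) = 8/(3*pi).
Summing the pieces and multiplying by (1/4) gives b_3 = -2/pi.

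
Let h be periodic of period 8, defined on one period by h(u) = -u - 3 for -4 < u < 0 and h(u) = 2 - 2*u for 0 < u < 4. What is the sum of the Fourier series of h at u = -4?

-5/2

At u = -4 the one-sided limits are h(-4^-) = -6 and h(-4^+) = 1.
By Dirichlet's theorem the series converges to their average, [(-6) + (1)]/2 = -5/2.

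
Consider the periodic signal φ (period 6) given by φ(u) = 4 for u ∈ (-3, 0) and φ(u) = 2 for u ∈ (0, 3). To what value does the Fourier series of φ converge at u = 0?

3

At u = 0 the one-sided limits are φ(0^-) = 4 and φ(0^+) = 2.
By Dirichlet's theorem the series converges to their average, [(4) + (2)]/2 = 3.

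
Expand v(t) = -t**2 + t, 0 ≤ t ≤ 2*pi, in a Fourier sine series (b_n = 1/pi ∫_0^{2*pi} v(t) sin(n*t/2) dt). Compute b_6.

-2/3 + 4*pi/3

b_6 = 1/pi ∫_0^{2*pi} (-t**2 + t) sin(3*t) dt.
Integrating by parts twice (tabular method), an antiderivative of (-t**2 + t) sin(3*t) is t**2*cos(3*t)/3 - 2*t*sin(3*t)/9 - t*cos(3*t)/3 + sin(3*t)/9 - 2*cos(3*t)/27; evaluating from 0 to 2*pi: ∫_{0}^{2*pi} (-t**2 + t) sin(3*t) dt = (-2*pi/3 - 2/27 + 4*pi**2/3) - (-2/27) = 2*pi*(-1 + 2*pi)/3.
Hence b_6 = (1/pi)·(2*pi*(-1 + 2*pi)/3) = -2/3 + 4*pi/3.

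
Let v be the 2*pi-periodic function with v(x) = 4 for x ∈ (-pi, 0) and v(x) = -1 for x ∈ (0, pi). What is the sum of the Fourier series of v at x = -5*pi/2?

x = -5*pi/2 differs from x = -pi/2 by -1 full period(s), and the series is 2*pi-periodic.
v is continuous at x = -pi/2 with value 4, so the series converges to 4 there.

4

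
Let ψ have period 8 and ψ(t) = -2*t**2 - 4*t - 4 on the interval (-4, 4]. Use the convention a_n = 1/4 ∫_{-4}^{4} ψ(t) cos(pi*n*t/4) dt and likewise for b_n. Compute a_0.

a_0 = 1/4 ∫_{-4}^{4} ψ(t) dt = 1/4 · (-352/3) = -88/3.

-88/3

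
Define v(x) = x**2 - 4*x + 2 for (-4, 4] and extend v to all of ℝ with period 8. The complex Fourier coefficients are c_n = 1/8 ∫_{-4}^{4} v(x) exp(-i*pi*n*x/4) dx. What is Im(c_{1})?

Since v is real-valued, Im(c_{1}) = -1/8 ∫_{-4}^{4} v(x) sin(pi*x/4) dx = -b_{1}/2.
Integrating by parts twice (tabular method), an antiderivative of (x**2 - 4*x + 2) sin(pi*x/4) is -4*x**2*cos(pi*x/4)/pi + 32*x*sin(pi*x/4)/pi**2 + 16*x*cos(pi*x/4)/pi - 64*sin(pi*x/4)/pi**2 - 8*cos(pi*x/4)/pi + 128*cos(pi*x/4)/pi**3; evaluating from -4 to 4: ∫_{-4}^{4} (x**2 - 4*x + 2) sin(pi*x/4) dx = (-128/pi**3 + 8/pi) - (-128/pi**3 + 136/pi) = -128/pi.
Hence Im(c_{1}) = (-1/8)·(-128/pi) = 16/pi.

16/pi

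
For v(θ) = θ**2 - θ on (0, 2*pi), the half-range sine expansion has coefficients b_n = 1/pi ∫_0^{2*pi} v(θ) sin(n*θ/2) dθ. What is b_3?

4*(-9*pi - 8 + 18*pi**2)/(27*pi)

b_3 = 1/pi ∫_0^{2*pi} (θ**2 - θ) sin(3*θ/2) dθ.
Integrating by parts twice (tabular method), an antiderivative of (θ**2 - θ) sin(3*θ/2) is -2*θ**2*cos(3*θ/2)/3 + 8*θ*sin(3*θ/2)/9 + 2*θ*cos(3*θ/2)/3 - 4*sin(3*θ/2)/9 + 16*cos(3*θ/2)/27; evaluating from 0 to 2*pi: ∫_{0}^{2*pi} (θ**2 - θ) sin(3*θ/2) dθ = (-4*pi/3 - 16/27 + 8*pi**2/3) - (16/27) = -4*pi/3 - 32/27 + 8*pi**2/3.
Hence b_3 = (1/pi)·(-4*pi/3 - 32/27 + 8*pi**2/3) = 4*(-9*pi - 8 + 18*pi**2)/(27*pi).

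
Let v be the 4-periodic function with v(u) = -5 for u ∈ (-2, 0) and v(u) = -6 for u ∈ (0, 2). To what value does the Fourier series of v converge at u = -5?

-5

u = -5 differs from u = -1 by -1 full period(s), and the series is 4-periodic.
v is continuous at u = -1 with value -5, so the series converges to -5 there.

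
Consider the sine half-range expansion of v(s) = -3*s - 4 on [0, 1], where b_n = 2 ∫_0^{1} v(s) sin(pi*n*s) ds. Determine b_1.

b_1 = 2 ∫_0^{1} (-3*s - 4) sin(pi*s) ds.
Integrating by parts (boundary term plus one more integral), an antiderivative of (-3*s - 4) sin(pi*s) is 3*s*cos(pi*s)/pi - 3*sin(pi*s)/pi**2 + 4*cos(pi*s)/pi; evaluating from 0 to 1: ∫_{0}^{1} (-3*s - 4) sin(pi*s) ds = (-7/pi) - (4/pi) = -11/pi.
Hence b_1 = 2·(-11/pi) = -22/pi.

-22/pi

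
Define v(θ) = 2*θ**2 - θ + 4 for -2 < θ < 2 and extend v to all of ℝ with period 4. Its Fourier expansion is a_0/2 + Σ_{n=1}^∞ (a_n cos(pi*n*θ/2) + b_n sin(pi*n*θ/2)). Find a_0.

a_0 = 1/2 ∫_{-2}^{2} v(θ) dθ = 1/2 · (80/3) = 40/3.

40/3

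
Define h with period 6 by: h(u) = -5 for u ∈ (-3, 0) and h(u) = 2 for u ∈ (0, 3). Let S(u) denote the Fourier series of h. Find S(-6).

u = -6 differs from u = 0 by -1 full period(s), and the series is 6-periodic.
At u = 0 the one-sided limits are h(0^-) = -5 and h(0^+) = 2.
By Dirichlet's theorem the series converges to their average, [(-5) + (2)]/2 = -3/2.

-3/2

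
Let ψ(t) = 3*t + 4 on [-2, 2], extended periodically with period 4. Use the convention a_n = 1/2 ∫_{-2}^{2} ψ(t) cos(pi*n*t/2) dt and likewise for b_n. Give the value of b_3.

4/pi

b_3 = 1/2 ∫_{-2}^{2} ψ(t) sin(3*pi*t/2) dt.
Integrating by parts (boundary term plus one more integral), an antiderivative of (3*t + 4) sin(3*pi*t/2) is -2*t*cos(3*pi*t/2)/pi + 4*sin(3*pi*t/2)/(3*pi**2) - 8*cos(3*pi*t/2)/(3*pi); evaluating from -2 to 2: ∫_{-2}^{2} (3*t + 4) sin(3*pi*t/2) dt = (20/(3*pi)) - (-4/(3*pi)) = 8/pi.
Hence b_3 = (1/2)·(8/pi) = 4/pi.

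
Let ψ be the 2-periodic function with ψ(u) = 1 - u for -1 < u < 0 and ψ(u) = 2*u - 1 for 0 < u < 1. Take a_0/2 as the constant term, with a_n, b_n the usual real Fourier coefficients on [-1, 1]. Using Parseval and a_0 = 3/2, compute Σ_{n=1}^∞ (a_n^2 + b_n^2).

Parseval: a_0^2/2 + Σ_{n≥1} (a_n^2+b_n^2) = ∫_{-1}^{1} ψ(u)^2 du = 8/3.
Subtract a_0^2/2 = 9/8: Σ (a_n^2+b_n^2) = 37/24.

37/24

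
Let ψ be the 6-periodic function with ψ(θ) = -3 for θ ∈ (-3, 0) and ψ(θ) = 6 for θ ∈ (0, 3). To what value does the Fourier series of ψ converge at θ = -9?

θ = -9 differs from θ = -3 by -1 full period(s), and the series is 6-periodic.
At θ = -3 the one-sided limits are ψ(-3^-) = 6 and ψ(-3^+) = -3.
By Dirichlet's theorem the series converges to their average, [(6) + (-3)]/2 = 3/2.

3/2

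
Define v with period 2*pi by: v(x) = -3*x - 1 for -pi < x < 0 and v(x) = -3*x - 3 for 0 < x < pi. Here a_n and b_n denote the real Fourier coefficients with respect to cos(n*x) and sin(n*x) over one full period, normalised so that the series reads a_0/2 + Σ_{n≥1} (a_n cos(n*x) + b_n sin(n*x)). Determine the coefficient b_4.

3/2

b_4 = 1/pi ∫_{-pi}^{pi} v(x) sin(4*x) dx.
Split the integral at the breakpoints.
Integrating by parts (boundary term plus one more integral), an antiderivative of (-3*x - 1) sin(4*x) is 3*x*cos(4*x)/4 - 3*sin(4*x)/16 + cos(4*x)/4; evaluating from -pi to 0: ∫_{-pi}^{0} (-3*x - 1) sin(4*x) dx = (1/4) - (1/4 - 3*pi/4) = 3*pi/4.
Integrating by parts (boundary term plus one more integral), an antiderivative of (-3*x - 3) sin(4*x) is 3*x*cos(4*x)/4 - 3*sin(4*x)/16 + 3*cos(4*x)/4; evaluating from 0 to pi: ∫_{0}^{pi} (-3*x - 3) sin(4*x) dx = (3/4 + 3*pi/4) - (3/4) = 3*pi/4.
Summing the pieces and multiplying by (1/pi) gives b_4 = 3/2.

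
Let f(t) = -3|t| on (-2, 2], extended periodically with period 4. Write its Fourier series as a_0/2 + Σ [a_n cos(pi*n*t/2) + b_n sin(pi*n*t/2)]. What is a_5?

24/(25*pi**2)

a_5 = 1/2 ∫_{-2}^{2} f(t) cos(5*pi*t/2) dt.
f is even and cos(5*pi*t/2) is even, so the integrand is even and a_5 = ∫_0^{2} f(t) cos(5*pi*t/2) dt.
Integrating by parts (boundary term plus one more integral), an antiderivative of (-3*t) cos(5*pi*t/2) is -6*t*sin(5*pi*t/2)/(5*pi) - 12*cos(5*pi*t/2)/(25*pi**2); evaluating from 0 to 2: ∫_{0}^{2} (-3*t) cos(5*pi*t/2) dt = (12/(25*pi**2)) - (-12/(25*pi**2)) = 24/(25*pi**2).
Hence a_5 = 24/(25*pi**2).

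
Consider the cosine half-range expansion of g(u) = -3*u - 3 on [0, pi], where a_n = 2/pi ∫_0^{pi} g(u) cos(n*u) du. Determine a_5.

12/(25*pi)

a_5 = 2/pi ∫_0^{pi} (-3*u - 3) cos(5*u) du.
Integrating by parts (boundary term plus one more integral), an antiderivative of (-3*u - 3) cos(5*u) is -3*u*sin(5*u)/5 - 3*sin(5*u)/5 - 3*cos(5*u)/25; evaluating from 0 to pi: ∫_{0}^{pi} (-3*u - 3) cos(5*u) du = (3/25) - (-3/25) = 6/25.
Hence a_5 = (2/pi)·(6/25) = 12/(25*pi).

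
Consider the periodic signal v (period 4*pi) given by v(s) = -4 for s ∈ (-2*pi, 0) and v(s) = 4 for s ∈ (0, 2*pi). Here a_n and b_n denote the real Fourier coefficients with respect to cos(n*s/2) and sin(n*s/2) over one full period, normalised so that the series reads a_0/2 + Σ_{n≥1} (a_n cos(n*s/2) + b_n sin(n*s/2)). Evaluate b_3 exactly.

16/(3*pi)

b_3 = (1/(2*pi)) ∫_{-2*pi}^{2*pi} v(s) sin(3*s/2) ds.
v is odd and sin(3*s/2) is odd, so the integrand is even and b_3 = 1/pi ∫_0^{2*pi} v(s) sin(3*s/2) ds.
Directly, an antiderivative of (4) sin(3*s/2) is -8*cos(3*s/2)/3; evaluating from 0 to 2*pi: ∫_{0}^{2*pi} (4) sin(3*s/2) ds = (8/3) - (-8/3) = 16/3.
Hence b_3 = (1/pi)·(16/3) = 16/(3*pi).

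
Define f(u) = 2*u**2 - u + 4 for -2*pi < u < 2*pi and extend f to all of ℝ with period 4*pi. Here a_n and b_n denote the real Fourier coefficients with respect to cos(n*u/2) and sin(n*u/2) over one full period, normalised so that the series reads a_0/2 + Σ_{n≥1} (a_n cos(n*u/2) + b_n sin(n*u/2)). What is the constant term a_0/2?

a_0 = (1/(2*pi)) ∫_{-2*pi}^{2*pi} f(u) du = (1/(2*pi)) · (16*pi + 32*pi**3/3) = 8 + 16*pi**2/3.
So the constant term a_0/2 = 4 + 8*pi**2/3.

4 + 8*pi**2/3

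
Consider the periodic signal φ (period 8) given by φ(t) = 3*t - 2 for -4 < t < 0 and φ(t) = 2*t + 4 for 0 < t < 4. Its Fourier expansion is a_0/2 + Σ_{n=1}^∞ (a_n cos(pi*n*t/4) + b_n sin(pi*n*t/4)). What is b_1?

b_1 = 1/4 ∫_{-4}^{4} φ(t) sin(pi*t/4) dt.
Split the integral at the breakpoints.
Integrating by parts (boundary term plus one more integral), an antiderivative of (3*t - 2) sin(pi*t/4) is -12*t*cos(pi*t/4)/pi + 48*sin(pi*t/4)/pi**2 + 8*cos(pi*t/4)/pi; evaluating from -4 to 0: ∫_{-4}^{0} (3*t - 2) sin(pi*t/4) dt = (8/pi) - (-56/pi) = 64/pi.
Integrating by parts (boundary term plus one more integral), an antiderivative of (2*t + 4) sin(pi*t/4) is -8*t*cos(pi*t/4)/pi + 32*sin(pi*t/4)/pi**2 - 16*cos(pi*t/4)/pi; evaluating from 0 to 4: ∫_{0}^{4} (2*t + 4) sin(pi*t/4) dt = (48/pi) - (-16/pi) = 64/pi.
Summing the pieces and multiplying by (1/4) gives b_1 = 32/pi.

32/pi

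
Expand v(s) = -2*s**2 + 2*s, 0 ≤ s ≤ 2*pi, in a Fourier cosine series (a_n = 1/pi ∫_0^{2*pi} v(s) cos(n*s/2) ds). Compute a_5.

16*(-1 + 2*pi)/(25*pi)

a_5 = 1/pi ∫_0^{2*pi} (-2*s**2 + 2*s) cos(5*s/2) ds.
Integrating by parts twice (tabular method), an antiderivative of (-2*s**2 + 2*s) cos(5*s/2) is -4*s**2*sin(5*s/2)/5 + 4*s*sin(5*s/2)/5 - 16*s*cos(5*s/2)/25 + 32*sin(5*s/2)/125 + 8*cos(5*s/2)/25; evaluating from 0 to 2*pi: ∫_{0}^{2*pi} (-2*s**2 + 2*s) cos(5*s/2) ds = (-8/25 + 32*pi/25) - (8/25) = -16/25 + 32*pi/25.
Hence a_5 = (1/pi)·(-16/25 + 32*pi/25) = 16*(-1 + 2*pi)/(25*pi).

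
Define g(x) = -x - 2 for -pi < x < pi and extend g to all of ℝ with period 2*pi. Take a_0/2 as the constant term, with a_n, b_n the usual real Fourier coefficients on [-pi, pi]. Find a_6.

0

a_6 = 1/pi ∫_{-pi}^{pi} g(x) cos(6*x) dx.
Integrating by parts (boundary term plus one more integral), an antiderivative of (-x - 2) cos(6*x) is -x*sin(6*x)/6 - sin(6*x)/3 - cos(6*x)/36; evaluating from -pi to pi: ∫_{-pi}^{pi} (-x - 2) cos(6*x) dx = (-1/36) - (-1/36) = 0.
Hence a_6 = (1/pi)·(0) = 0.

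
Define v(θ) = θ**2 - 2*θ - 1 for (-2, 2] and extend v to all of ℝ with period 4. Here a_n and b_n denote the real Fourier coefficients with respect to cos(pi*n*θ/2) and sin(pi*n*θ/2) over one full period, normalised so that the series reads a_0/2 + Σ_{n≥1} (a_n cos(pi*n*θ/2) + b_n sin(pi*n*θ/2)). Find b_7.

b_7 = 1/2 ∫_{-2}^{2} v(θ) sin(7*pi*θ/2) dθ.
Integrating by parts twice (tabular method), an antiderivative of (θ**2 - 2*θ - 1) sin(7*pi*θ/2) is -2*θ**2*cos(7*pi*θ/2)/(7*pi) + 8*θ*sin(7*pi*θ/2)/(49*pi**2) + 4*θ*cos(7*pi*θ/2)/(7*pi) - 8*sin(7*pi*θ/2)/(49*pi**2) + 16*cos(7*pi*θ/2)/(343*pi**3) + 2*cos(7*pi*θ/2)/(7*pi); evaluating from -2 to 2: ∫_{-2}^{2} (θ**2 - 2*θ - 1) sin(7*pi*θ/2) dθ = (2*(-49*pi**2 - 8)/(343*pi**3)) - (-16/(343*pi**3) + 2/pi) = -16/(7*pi).
Hence b_7 = (1/2)·(-16/(7*pi)) = -8/(7*pi).

-8/(7*pi)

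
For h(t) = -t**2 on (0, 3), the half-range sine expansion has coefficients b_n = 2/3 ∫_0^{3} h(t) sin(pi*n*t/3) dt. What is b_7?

b_7 = 2/3 ∫_0^{3} (-t**2) sin(7*pi*t/3) dt.
Integrating by parts twice (tabular method), an antiderivative of (-t**2) sin(7*pi*t/3) is 3*t**2*cos(7*pi*t/3)/(7*pi) - 18*t*sin(7*pi*t/3)/(49*pi**2) - 54*cos(7*pi*t/3)/(343*pi**3); evaluating from 0 to 3: ∫_{0}^{3} (-t**2) sin(7*pi*t/3) dt = (27*(2 - 49*pi**2)/(343*pi**3)) - (-54/(343*pi**3)) = 27*(4 - 49*pi**2)/(343*pi**3).
Hence b_7 = (2/3)·(27*(4 - 49*pi**2)/(343*pi**3)) = 18*(4 - 49*pi**2)/(343*pi**3).

18*(4 - 49*pi**2)/(343*pi**3)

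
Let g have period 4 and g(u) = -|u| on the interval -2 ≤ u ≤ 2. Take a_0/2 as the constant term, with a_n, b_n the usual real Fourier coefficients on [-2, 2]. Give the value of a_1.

a_1 = 1/2 ∫_{-2}^{2} g(u) cos(pi*u/2) du.
g is even and cos(pi*u/2) is even, so the integrand is even and a_1 = ∫_0^{2} g(u) cos(pi*u/2) du.
Integrating by parts (boundary term plus one more integral), an antiderivative of (-u) cos(pi*u/2) is -2*u*sin(pi*u/2)/pi - 4*cos(pi*u/2)/pi**2; evaluating from 0 to 2: ∫_{0}^{2} (-u) cos(pi*u/2) du = (4/pi**2) - (-4/pi**2) = 8/pi**2.
Hence a_1 = 8/pi**2.

8/pi**2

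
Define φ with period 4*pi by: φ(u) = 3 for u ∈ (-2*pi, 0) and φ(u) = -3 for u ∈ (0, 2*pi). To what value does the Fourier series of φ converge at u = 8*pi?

0

u = 8*pi differs from u = 0 by 2 full period(s), and the series is 4*pi-periodic.
At u = 0 the one-sided limits are φ(0^-) = 3 and φ(0^+) = -3.
By Dirichlet's theorem the series converges to their average, [(3) + (-3)]/2 = 0.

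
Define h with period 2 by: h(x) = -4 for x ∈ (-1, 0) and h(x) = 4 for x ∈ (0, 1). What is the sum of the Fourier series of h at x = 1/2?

h is continuous at x = 1/2 with value 4, so the series converges to 4 there.

4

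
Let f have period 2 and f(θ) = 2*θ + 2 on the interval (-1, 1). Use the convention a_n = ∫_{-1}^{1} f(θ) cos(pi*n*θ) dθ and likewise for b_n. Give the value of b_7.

b_7 = ∫_{-1}^{1} f(θ) sin(7*pi*θ) dθ.
Integrating by parts (boundary term plus one more integral), an antiderivative of (2*θ + 2) sin(7*pi*θ) is -2*θ*cos(7*pi*θ)/(7*pi) + 2*sin(7*pi*θ)/(49*pi**2) - 2*cos(7*pi*θ)/(7*pi); evaluating from -1 to 1: ∫_{-1}^{1} (2*θ + 2) sin(7*pi*θ) dθ = (4/(7*pi)) - (0) = 4/(7*pi).
Hence b_7 = 4/(7*pi).

4/(7*pi)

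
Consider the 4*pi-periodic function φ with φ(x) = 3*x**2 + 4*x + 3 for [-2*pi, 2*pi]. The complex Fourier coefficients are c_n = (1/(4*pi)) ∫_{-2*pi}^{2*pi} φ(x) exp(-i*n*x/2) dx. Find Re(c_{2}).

6

Since φ is real-valued, Re(c_{2}) = (1/(4*pi)) ∫_{-2*pi}^{2*pi} φ(x) cos(x) dx = a_{2}/2.
Integrating by parts twice (tabular method), an antiderivative of (3*x**2 + 4*x + 3) cos(x) is 3*x**2*sin(x) + 4*x*sin(x) + 6*x*cos(x) - 3*sin(x) + 4*cos(x); evaluating from -2*pi to 2*pi: ∫_{-2*pi}^{2*pi} (3*x**2 + 4*x + 3) cos(x) dx = (4 + 12*pi) - (4 - 12*pi) = 24*pi.
Hence Re(c_{2}) = (1/(4*pi))·(24*pi) = 6.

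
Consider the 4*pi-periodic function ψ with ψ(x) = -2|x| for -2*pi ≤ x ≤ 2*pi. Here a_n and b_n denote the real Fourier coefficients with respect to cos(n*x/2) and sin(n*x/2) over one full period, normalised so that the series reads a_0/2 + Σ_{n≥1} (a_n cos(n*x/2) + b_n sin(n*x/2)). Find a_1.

16/pi

a_1 = (1/(2*pi)) ∫_{-2*pi}^{2*pi} ψ(x) cos(x/2) dx.
ψ is even and cos(x/2) is even, so the integrand is even and a_1 = 1/pi ∫_0^{2*pi} ψ(x) cos(x/2) dx.
Integrating by parts (boundary term plus one more integral), an antiderivative of (-2*x) cos(x/2) is -4*x*sin(x/2) - 8*cos(x/2); evaluating from 0 to 2*pi: ∫_{0}^{2*pi} (-2*x) cos(x/2) dx = (8) - (-8) = 16.
Hence a_1 = (1/pi)·(16) = 16/pi.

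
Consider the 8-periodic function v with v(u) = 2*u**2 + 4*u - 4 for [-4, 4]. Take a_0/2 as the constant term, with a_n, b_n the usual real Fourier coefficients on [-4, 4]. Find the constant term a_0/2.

a_0 = 1/4 ∫_{-4}^{4} v(u) du = 1/4 · (160/3) = 40/3.
So the constant term a_0/2 = 20/3.

20/3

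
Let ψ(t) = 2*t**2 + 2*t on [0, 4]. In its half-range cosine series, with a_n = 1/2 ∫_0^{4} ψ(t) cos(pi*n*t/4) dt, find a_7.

a_7 = 1/2 ∫_0^{4} (2*t**2 + 2*t) cos(7*pi*t/4) dt.
Integrating by parts twice (tabular method), an antiderivative of (2*t**2 + 2*t) cos(7*pi*t/4) is 8*t**2*sin(7*pi*t/4)/(7*pi) + 8*t*sin(7*pi*t/4)/(7*pi) + 64*t*cos(7*pi*t/4)/(49*pi**2) - 256*sin(7*pi*t/4)/(343*pi**3) + 32*cos(7*pi*t/4)/(49*pi**2); evaluating from 0 to 4: ∫_{0}^{4} (2*t**2 + 2*t) cos(7*pi*t/4) dt = (-288/(49*pi**2)) - (32/(49*pi**2)) = -320/(49*pi**2).
Hence a_7 = (1/2)·(-320/(49*pi**2)) = -160/(49*pi**2).

-160/(49*pi**2)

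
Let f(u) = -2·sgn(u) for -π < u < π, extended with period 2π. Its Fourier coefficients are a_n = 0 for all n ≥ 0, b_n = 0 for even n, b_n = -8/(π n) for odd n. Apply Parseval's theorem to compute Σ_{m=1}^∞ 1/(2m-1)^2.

Parseval: Σ b_n^2 = (1/π) ∫_{-π}^{π} f(u)^2 du = 8.
Only odd n contribute, with b_n^2 = 64/(π^2 n^2), so Σ_{m≥1} 1/(2m-1)^2 = π^2·(8)/64 = pi**2/8.

pi**2/8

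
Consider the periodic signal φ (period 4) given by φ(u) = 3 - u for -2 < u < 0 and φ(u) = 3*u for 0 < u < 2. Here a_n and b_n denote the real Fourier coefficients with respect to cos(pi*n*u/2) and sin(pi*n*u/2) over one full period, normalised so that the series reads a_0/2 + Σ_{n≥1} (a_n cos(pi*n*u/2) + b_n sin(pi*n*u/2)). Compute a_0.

a_0 = 1/2 ∫_{-2}^{2} φ(u) du = 1/2 · (14) = 7.

7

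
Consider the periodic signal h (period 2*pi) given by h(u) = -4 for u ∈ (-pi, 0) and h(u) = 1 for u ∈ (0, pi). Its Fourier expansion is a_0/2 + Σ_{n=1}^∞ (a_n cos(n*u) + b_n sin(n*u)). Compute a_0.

-3

a_0 = 1/pi ∫_{-pi}^{pi} h(u) du = 1/pi · (-3*pi) = -3.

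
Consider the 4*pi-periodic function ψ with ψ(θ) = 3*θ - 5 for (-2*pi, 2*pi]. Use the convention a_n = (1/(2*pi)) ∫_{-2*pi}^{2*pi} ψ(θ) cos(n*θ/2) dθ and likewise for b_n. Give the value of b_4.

b_4 = (1/(2*pi)) ∫_{-2*pi}^{2*pi} ψ(θ) sin(2*θ) dθ.
Integrating by parts (boundary term plus one more integral), an antiderivative of (3*θ - 5) sin(2*θ) is -3*θ*cos(2*θ)/2 + 3*sin(2*θ)/4 + 5*cos(2*θ)/2; evaluating from -2*pi to 2*pi: ∫_{-2*pi}^{2*pi} (3*θ - 5) sin(2*θ) dθ = (5/2 - 3*pi) - (5/2 + 3*pi) = -6*pi.
Hence b_4 = (1/(2*pi))·(-6*pi) = -3.

-3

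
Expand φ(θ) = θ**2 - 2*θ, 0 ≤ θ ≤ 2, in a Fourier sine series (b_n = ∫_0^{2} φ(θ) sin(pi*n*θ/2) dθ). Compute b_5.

b_5 = ∫_0^{2} (θ**2 - 2*θ) sin(5*pi*θ/2) dθ.
Integrating by parts twice (tabular method), an antiderivative of (θ**2 - 2*θ) sin(5*pi*θ/2) is -2*θ**2*cos(5*pi*θ/2)/(5*pi) + 8*θ*sin(5*pi*θ/2)/(25*pi**2) + 4*θ*cos(5*pi*θ/2)/(5*pi) - 8*sin(5*pi*θ/2)/(25*pi**2) + 16*cos(5*pi*θ/2)/(125*pi**3); evaluating from 0 to 2: ∫_{0}^{2} (θ**2 - 2*θ) sin(5*pi*θ/2) dθ = (-16/(125*pi**3)) - (16/(125*pi**3)) = -32/(125*pi**3).
Hence b_5 = -32/(125*pi**3).

-32/(125*pi**3)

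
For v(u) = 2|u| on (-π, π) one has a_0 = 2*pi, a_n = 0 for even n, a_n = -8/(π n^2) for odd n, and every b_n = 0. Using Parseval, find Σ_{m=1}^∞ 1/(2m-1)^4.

Parseval: a_0^2/2 + Σ a_n^2 = (1/π) ∫_{-π}^{π} v(u)^2 du = 8*pi**2/3.
Subtract a_0^2/2 = 2*pi**2: Σ a_n^2 = 2*pi**2/3.
Only odd n contribute, with a_n^2 = 64/(π^2 n^4), so Σ_{m≥1} 1/(2m-1)^4 = π^2·(2*pi**2/3)/64 = pi**4/96.

pi**4/96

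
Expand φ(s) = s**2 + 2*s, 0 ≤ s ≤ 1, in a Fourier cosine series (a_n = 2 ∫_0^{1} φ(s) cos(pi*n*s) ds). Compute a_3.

-4/(3*pi**2)

a_3 = 2 ∫_0^{1} (s**2 + 2*s) cos(3*pi*s) ds.
Integrating by parts twice (tabular method), an antiderivative of (s**2 + 2*s) cos(3*pi*s) is s**2*sin(3*pi*s)/(3*pi) + 2*s*sin(3*pi*s)/(3*pi) + 2*s*cos(3*pi*s)/(9*pi**2) - 2*sin(3*pi*s)/(27*pi**3) + 2*cos(3*pi*s)/(9*pi**2); evaluating from 0 to 1: ∫_{0}^{1} (s**2 + 2*s) cos(3*pi*s) ds = (-4/(9*pi**2)) - (2/(9*pi**2)) = -2/(3*pi**2).
Hence a_3 = 2·(-2/(3*pi**2)) = -4/(3*pi**2).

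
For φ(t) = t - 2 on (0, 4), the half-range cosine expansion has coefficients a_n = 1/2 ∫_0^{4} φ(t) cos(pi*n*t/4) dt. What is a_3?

a_3 = 1/2 ∫_0^{4} (t - 2) cos(3*pi*t/4) dt.
Integrating by parts (boundary term plus one more integral), an antiderivative of (t - 2) cos(3*pi*t/4) is 4*t*sin(3*pi*t/4)/(3*pi) - 8*sin(3*pi*t/4)/(3*pi) + 16*cos(3*pi*t/4)/(9*pi**2); evaluating from 0 to 4: ∫_{0}^{4} (t - 2) cos(3*pi*t/4) dt = (-16/(9*pi**2)) - (16/(9*pi**2)) = -32/(9*pi**2).
Hence a_3 = (1/2)·(-32/(9*pi**2)) = -16/(9*pi**2).

-16/(9*pi**2)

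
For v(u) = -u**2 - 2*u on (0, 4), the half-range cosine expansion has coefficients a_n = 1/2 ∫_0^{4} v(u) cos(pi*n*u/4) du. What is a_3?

a_3 = 1/2 ∫_0^{4} (-u**2 - 2*u) cos(3*pi*u/4) du.
Integrating by parts twice (tabular method), an antiderivative of (-u**2 - 2*u) cos(3*pi*u/4) is -4*u**2*sin(3*pi*u/4)/(3*pi) - 8*u*sin(3*pi*u/4)/(3*pi) - 32*u*cos(3*pi*u/4)/(9*pi**2) + 128*sin(3*pi*u/4)/(27*pi**3) - 32*cos(3*pi*u/4)/(9*pi**2); evaluating from 0 to 4: ∫_{0}^{4} (-u**2 - 2*u) cos(3*pi*u/4) du = (160/(9*pi**2)) - (-32/(9*pi**2)) = 64/(3*pi**2).
Hence a_3 = (1/2)·(64/(3*pi**2)) = 32/(3*pi**2).

32/(3*pi**2)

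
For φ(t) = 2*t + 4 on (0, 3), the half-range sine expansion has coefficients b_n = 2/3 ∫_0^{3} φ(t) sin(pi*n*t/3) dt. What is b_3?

28/(3*pi)

b_3 = 2/3 ∫_0^{3} (2*t + 4) sin(pi*t) dt.
Integrating by parts (boundary term plus one more integral), an antiderivative of (2*t + 4) sin(pi*t) is -2*t*cos(pi*t)/pi + 2*sin(pi*t)/pi**2 - 4*cos(pi*t)/pi; evaluating from 0 to 3: ∫_{0}^{3} (2*t + 4) sin(pi*t) dt = (10/pi) - (-4/pi) = 14/pi.
Hence b_3 = (2/3)·(14/pi) = 28/(3*pi).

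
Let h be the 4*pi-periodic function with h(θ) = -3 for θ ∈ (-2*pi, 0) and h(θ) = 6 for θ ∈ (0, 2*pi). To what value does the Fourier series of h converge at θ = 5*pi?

θ = 5*pi differs from θ = pi by 1 full period(s), and the series is 4*pi-periodic.
h is continuous at θ = pi with value 6, so the series converges to 6 there.

6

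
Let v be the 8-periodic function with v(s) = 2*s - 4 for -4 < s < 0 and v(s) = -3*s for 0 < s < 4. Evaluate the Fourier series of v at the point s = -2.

v is continuous at s = -2 with value -8, so the series converges to -8 there.

-8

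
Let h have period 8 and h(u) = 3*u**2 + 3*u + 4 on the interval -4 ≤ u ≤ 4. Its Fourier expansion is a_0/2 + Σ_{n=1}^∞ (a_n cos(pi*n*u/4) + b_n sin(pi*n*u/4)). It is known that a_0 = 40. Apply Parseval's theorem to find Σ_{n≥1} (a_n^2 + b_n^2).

2528/5

Parseval: a_0^2/2 + Σ_{n≥1} (a_n^2+b_n^2) = 1/4 ∫_{-4}^{4} h(u)^2 du = 6528/5.
Subtract a_0^2/2 = 800: Σ (a_n^2+b_n^2) = 2528/5.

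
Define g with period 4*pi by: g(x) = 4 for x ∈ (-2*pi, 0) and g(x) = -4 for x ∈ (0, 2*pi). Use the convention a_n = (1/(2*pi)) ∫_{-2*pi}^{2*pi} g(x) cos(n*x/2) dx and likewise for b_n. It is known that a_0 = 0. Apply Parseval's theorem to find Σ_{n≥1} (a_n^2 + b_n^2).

32

Parseval: a_0^2/2 + Σ_{n≥1} (a_n^2+b_n^2) = (1/(2*pi)) ∫_{-2*pi}^{2*pi} g(x)^2 dx = 32.
Subtract a_0^2/2 = 0: Σ (a_n^2+b_n^2) = 32.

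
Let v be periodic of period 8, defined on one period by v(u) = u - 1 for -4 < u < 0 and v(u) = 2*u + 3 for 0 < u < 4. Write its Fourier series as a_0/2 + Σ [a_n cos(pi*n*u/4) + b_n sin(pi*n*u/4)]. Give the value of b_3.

b_3 = 1/4 ∫_{-4}^{4} v(u) sin(3*pi*u/4) du.
Split the integral at the breakpoints.
Integrating by parts (boundary term plus one more integral), an antiderivative of (u - 1) sin(3*pi*u/4) is -4*u*cos(3*pi*u/4)/(3*pi) + 16*sin(3*pi*u/4)/(9*pi**2) + 4*cos(3*pi*u/4)/(3*pi); evaluating from -4 to 0: ∫_{-4}^{0} (u - 1) sin(3*pi*u/4) du = (4/(3*pi)) - (-20/(3*pi)) = 8/pi.
Integrating by parts (boundary term plus one more integral), an antiderivative of (2*u + 3) sin(3*pi*u/4) is -8*u*cos(3*pi*u/4)/(3*pi) + 32*sin(3*pi*u/4)/(9*pi**2) - 4*cos(3*pi*u/4)/pi; evaluating from 0 to 4: ∫_{0}^{4} (2*u + 3) sin(3*pi*u/4) du = (44/(3*pi)) - (-4/pi) = 56/(3*pi).
Summing the pieces and multiplying by (1/4) gives b_3 = 20/(3*pi).

20/(3*pi)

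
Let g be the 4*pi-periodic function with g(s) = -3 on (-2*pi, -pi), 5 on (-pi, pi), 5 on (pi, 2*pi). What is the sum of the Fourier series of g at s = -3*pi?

5

s = -3*pi differs from s = pi by -1 full period(s), and the series is 4*pi-periodic.
g is continuous at s = pi with value 5, so the series converges to 5 there.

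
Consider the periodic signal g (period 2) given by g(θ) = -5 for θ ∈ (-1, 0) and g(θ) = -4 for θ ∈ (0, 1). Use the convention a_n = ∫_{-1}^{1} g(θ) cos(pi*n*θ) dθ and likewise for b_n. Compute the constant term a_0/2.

-9/2

a_0 = ∫_{-1}^{1} g(θ) dθ = -9.
So the constant term a_0/2 = -9/2.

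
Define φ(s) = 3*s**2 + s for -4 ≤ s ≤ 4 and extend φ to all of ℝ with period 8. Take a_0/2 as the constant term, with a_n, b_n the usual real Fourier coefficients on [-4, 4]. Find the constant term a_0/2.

a_0 = 1/4 ∫_{-4}^{4} φ(s) ds = 1/4 · (128) = 32.
So the constant term a_0/2 = 16.

16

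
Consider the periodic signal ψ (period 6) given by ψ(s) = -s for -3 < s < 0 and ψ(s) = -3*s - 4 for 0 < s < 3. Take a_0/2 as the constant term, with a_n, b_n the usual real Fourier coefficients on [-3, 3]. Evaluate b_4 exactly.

3/pi

b_4 = 1/3 ∫_{-3}^{3} ψ(s) sin(4*pi*s/3) ds.
Split the integral at the breakpoints.
Integrating by parts (boundary term plus one more integral), an antiderivative of (-s) sin(4*pi*s/3) is 3*s*cos(4*pi*s/3)/(4*pi) - 9*sin(4*pi*s/3)/(16*pi**2); evaluating from -3 to 0: ∫_{-3}^{0} (-s) sin(4*pi*s/3) ds = (0) - (-9/(4*pi)) = 9/(4*pi).
Integrating by parts (boundary term plus one more integral), an antiderivative of (-3*s - 4) sin(4*pi*s/3) is 9*s*cos(4*pi*s/3)/(4*pi) - 27*sin(4*pi*s/3)/(16*pi**2) + 3*cos(4*pi*s/3)/pi; evaluating from 0 to 3: ∫_{0}^{3} (-3*s - 4) sin(4*pi*s/3) ds = (39/(4*pi)) - (3/pi) = 27/(4*pi).
Summing the pieces and multiplying by (1/3) gives b_4 = 3/pi.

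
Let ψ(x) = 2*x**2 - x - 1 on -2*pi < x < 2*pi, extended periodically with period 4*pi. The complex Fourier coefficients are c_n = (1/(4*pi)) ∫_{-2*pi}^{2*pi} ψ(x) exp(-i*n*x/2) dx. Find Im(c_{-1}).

Since ψ is real-valued, Im(c_{-1}) = -(1/(4*pi)) ∫_{-2*pi}^{2*pi} ψ(x) sin(-x/2) dx = b_{1}/2.
Integrating by parts twice (tabular method), an antiderivative of (2*x**2 - x - 1) sin(-x/2) is 4*x**2*cos(x/2) - 16*x*sin(x/2) - 2*x*cos(x/2) + 4*sin(x/2) - 34*cos(x/2); evaluating from -2*pi to 2*pi: ∫_{-2*pi}^{2*pi} (2*x**2 - x - 1) sin(-x/2) dx = (-16*pi**2 + 4*pi + 34) - (-16*pi**2 - 4*pi + 34) = 8*pi.
Hence Im(c_{-1}) = (-1/(4*pi))·(8*pi) = -2.

-2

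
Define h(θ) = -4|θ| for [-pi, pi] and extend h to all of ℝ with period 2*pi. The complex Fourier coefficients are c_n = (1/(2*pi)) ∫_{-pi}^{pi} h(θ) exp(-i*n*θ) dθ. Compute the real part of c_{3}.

8/(9*pi)

Since h is real-valued, Re(c_{3}) = (1/(2*pi)) ∫_{-pi}^{pi} h(θ) cos(3*θ) dθ = a_{3}/2.
h is even and cos(3*θ) is even, so the integrand is even: ∫_{-pi}^{pi} h(θ) cos(3*θ) dθ = 2∫_0^{pi} h(θ) cos(3*θ) dθ.
Integrating by parts (boundary term plus one more integral), an antiderivative of (-4*θ) cos(3*θ) is -4*θ*sin(3*θ)/3 - 4*cos(3*θ)/9; evaluating from 0 to pi: ∫_{0}^{pi} (-4*θ) cos(3*θ) dθ = (4/9) - (-4/9) = 8/9.
So ∫_{-pi}^{pi} h(θ) cos(3*θ) dθ = 16/9.
Hence Re(c_{3}) = (1/(2*pi))·(16/9) = 8/(9*pi).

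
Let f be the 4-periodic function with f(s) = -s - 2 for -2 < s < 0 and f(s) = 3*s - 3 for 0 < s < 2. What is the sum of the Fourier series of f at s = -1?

-1

f is continuous at s = -1 with value -1, so the series converges to -1 there.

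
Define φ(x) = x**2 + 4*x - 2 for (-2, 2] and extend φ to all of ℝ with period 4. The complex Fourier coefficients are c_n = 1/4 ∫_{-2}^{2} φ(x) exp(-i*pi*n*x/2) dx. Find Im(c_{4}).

Since φ is real-valued, Im(c_{4}) = -1/4 ∫_{-2}^{2} φ(x) sin(2*pi*x) dx = -b_{4}/2.
Integrating by parts twice (tabular method), an antiderivative of (x**2 + 4*x - 2) sin(2*pi*x) is -x**2*cos(2*pi*x)/(2*pi) + x*sin(2*pi*x)/(2*pi**2) - 2*x*cos(2*pi*x)/pi + sin(2*pi*x)/pi**2 + cos(2*pi*x)/(4*pi**3) + cos(2*pi*x)/pi; evaluating from -2 to 2: ∫_{-2}^{2} (x**2 + 4*x - 2) sin(2*pi*x) dx = (-5/pi + 1/(4*pi**3)) - (1/(4*pi**3) + 3/pi) = -8/pi.
Hence Im(c_{4}) = (-1/4)·(-8/pi) = 2/pi.

2/pi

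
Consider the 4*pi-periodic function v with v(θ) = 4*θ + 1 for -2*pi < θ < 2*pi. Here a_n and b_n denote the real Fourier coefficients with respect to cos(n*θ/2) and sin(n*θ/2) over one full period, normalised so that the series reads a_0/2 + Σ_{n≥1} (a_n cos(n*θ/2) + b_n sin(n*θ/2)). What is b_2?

-8

b_2 = (1/(2*pi)) ∫_{-2*pi}^{2*pi} v(θ) sin(θ) dθ.
Integrating by parts (boundary term plus one more integral), an antiderivative of (4*θ + 1) sin(θ) is -4*θ*cos(θ) + 4*sin(θ) - cos(θ); evaluating from -2*pi to 2*pi: ∫_{-2*pi}^{2*pi} (4*θ + 1) sin(θ) dθ = (-8*pi - 1) - (-1 + 8*pi) = -16*pi.
Hence b_2 = (1/(2*pi))·(-16*pi) = -8.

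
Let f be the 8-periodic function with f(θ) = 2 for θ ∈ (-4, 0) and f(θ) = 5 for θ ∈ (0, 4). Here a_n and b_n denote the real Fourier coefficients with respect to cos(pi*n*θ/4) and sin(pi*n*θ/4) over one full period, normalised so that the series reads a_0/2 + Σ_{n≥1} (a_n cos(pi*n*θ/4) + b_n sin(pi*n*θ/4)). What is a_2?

0

a_2 = 1/4 ∫_{-4}^{4} f(θ) cos(pi*θ/2) dθ.
Split the integral at the breakpoints.
Directly, an antiderivative of (2) cos(pi*θ/2) is 4*sin(pi*θ/2)/pi; evaluating from -4 to 0: ∫_{-4}^{0} (2) cos(pi*θ/2) dθ = (0) - (0) = 0.
Directly, an antiderivative of (5) cos(pi*θ/2) is 10*sin(pi*θ/2)/pi; evaluating from 0 to 4: ∫_{0}^{4} (5) cos(pi*θ/2) dθ = (0) - (0) = 0.
Summing the pieces and multiplying by (1/4) gives a_2 = 0.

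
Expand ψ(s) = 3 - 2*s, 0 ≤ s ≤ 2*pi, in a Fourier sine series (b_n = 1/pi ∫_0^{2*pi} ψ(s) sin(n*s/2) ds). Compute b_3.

b_3 = 1/pi ∫_0^{2*pi} (3 - 2*s) sin(3*s/2) ds.
Integrating by parts (boundary term plus one more integral), an antiderivative of (3 - 2*s) sin(3*s/2) is 4*s*cos(3*s/2)/3 - 8*sin(3*s/2)/9 - 2*cos(3*s/2); evaluating from 0 to 2*pi: ∫_{0}^{2*pi} (3 - 2*s) sin(3*s/2) ds = (2 - 8*pi/3) - (-2) = 4 - 8*pi/3.
Hence b_3 = (1/pi)·(4 - 8*pi/3) = -8/3 + 4/pi.

-8/3 + 4/pi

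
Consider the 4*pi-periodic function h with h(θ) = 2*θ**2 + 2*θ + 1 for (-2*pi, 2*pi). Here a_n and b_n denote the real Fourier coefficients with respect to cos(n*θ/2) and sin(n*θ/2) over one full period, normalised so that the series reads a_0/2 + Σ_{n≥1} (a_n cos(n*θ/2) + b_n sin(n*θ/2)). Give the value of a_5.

-32/25

a_5 = (1/(2*pi)) ∫_{-2*pi}^{2*pi} h(θ) cos(5*θ/2) dθ.
Integrating by parts twice (tabular method), an antiderivative of (2*θ**2 + 2*θ + 1) cos(5*θ/2) is 4*θ**2*sin(5*θ/2)/5 + 4*θ*sin(5*θ/2)/5 + 16*θ*cos(5*θ/2)/25 + 18*sin(5*θ/2)/125 + 8*cos(5*θ/2)/25; evaluating from -2*pi to 2*pi: ∫_{-2*pi}^{2*pi} (2*θ**2 + 2*θ + 1) cos(5*θ/2) dθ = (-32*pi/25 - 8/25) - (-8/25 + 32*pi/25) = -64*pi/25.
Hence a_5 = (1/(2*pi))·(-64*pi/25) = -32/25.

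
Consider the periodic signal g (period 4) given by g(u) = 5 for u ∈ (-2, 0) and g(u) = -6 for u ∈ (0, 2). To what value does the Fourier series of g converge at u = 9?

u = 9 differs from u = 1 by 2 full period(s), and the series is 4-periodic.
g is continuous at u = 1 with value -6, so the series converges to -6 there.

-6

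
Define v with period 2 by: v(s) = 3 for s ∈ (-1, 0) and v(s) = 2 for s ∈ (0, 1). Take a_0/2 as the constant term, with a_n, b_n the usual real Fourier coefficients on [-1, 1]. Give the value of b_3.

b_3 = ∫_{-1}^{1} v(s) sin(3*pi*s) ds.
Split the integral at the breakpoints.
Directly, an antiderivative of (3) sin(3*pi*s) is -cos(3*pi*s)/pi; evaluating from -1 to 0: ∫_{-1}^{0} (3) sin(3*pi*s) ds = (-1/pi) - (1/pi) = -2/pi.
Directly, an antiderivative of (2) sin(3*pi*s) is -2*cos(3*pi*s)/(3*pi); evaluating from 0 to 1: ∫_{0}^{1} (2) sin(3*pi*s) ds = (2/(3*pi)) - (-2/(3*pi)) = 4/(3*pi).
Summing the pieces gives b_3 = -2/(3*pi).

-2/(3*pi)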